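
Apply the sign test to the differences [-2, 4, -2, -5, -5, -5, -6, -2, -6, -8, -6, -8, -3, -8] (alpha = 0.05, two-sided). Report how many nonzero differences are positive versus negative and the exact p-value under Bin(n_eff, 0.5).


Step 1: Discard zero differences. Original n = 14; n_eff = number of nonzero differences = 14.
Nonzero differences (with sign): -2, +4, -2, -5, -5, -5, -6, -2, -6, -8, -6, -8, -3, -8
Step 2: Count signs: positive = 1, negative = 13.
Step 3: Under H0: P(positive) = 0.5, so the number of positives S ~ Bin(14, 0.5).
Step 4: Two-sided exact p-value = sum of Bin(14,0.5) probabilities at or below the observed probability = 0.001831.
Step 5: alpha = 0.05. reject H0.

n_eff = 14, pos = 1, neg = 13, p = 0.001831, reject H0.


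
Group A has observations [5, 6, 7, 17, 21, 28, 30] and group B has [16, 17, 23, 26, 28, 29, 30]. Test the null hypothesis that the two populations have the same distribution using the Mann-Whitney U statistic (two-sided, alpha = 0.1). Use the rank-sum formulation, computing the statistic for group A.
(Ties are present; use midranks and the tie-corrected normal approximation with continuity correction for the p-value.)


Step 1: Combine and sort all 14 observations; assign midranks.
sorted (value, group): (5,X), (6,X), (7,X), (16,Y), (17,X), (17,Y), (21,X), (23,Y), (26,Y), (28,X), (28,Y), (29,Y), (30,X), (30,Y)
ranks: 5->1, 6->2, 7->3, 16->4, 17->5.5, 17->5.5, 21->7, 23->8, 26->9, 28->10.5, 28->10.5, 29->12, 30->13.5, 30->13.5
Step 2: Rank sum for X: R1 = 1 + 2 + 3 + 5.5 + 7 + 10.5 + 13.5 = 42.5.
Step 3: U_X = R1 - n1(n1+1)/2 = 42.5 - 7*8/2 = 42.5 - 28 = 14.5.
       U_Y = n1*n2 - U_X = 49 - 14.5 = 34.5.
Step 4: Ties are present, so use the tie-corrected normal approximation (with continuity correction) for the p-value.
Step 5: p-value = 0.223267; compare to alpha = 0.1. fail to reject H0.

U_X = 14.5, p = 0.223267, fail to reject H0 at alpha = 0.1.


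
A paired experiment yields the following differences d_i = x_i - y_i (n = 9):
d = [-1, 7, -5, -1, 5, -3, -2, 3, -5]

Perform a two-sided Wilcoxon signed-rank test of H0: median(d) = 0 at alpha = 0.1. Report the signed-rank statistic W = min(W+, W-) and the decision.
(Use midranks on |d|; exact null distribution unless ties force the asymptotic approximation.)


Step 1: Drop any zero differences (none here) and take |d_i|.
|d| = [1, 7, 5, 1, 5, 3, 2, 3, 5]
Step 2: Midrank |d_i| (ties get averaged ranks).
ranks: |1|->1.5, |7|->9, |5|->7, |1|->1.5, |5|->7, |3|->4.5, |2|->3, |3|->4.5, |5|->7
Step 3: Attach original signs; sum ranks with positive sign and with negative sign.
W+ = 9 + 7 + 4.5 = 20.5
W- = 1.5 + 7 + 1.5 + 4.5 + 3 + 7 = 24.5
(Check: W+ + W- = 45 should equal n(n+1)/2 = 45.)
Step 4: Test statistic W = min(W+, W-) = 20.5.
Step 5: Ties in |d|, so use the tie-corrected normal approximation.
        E[W] = n(n+1)/4 = 9*10/4 = 22.5.
        Tie groups: |d|=1 (t=2), |d|=3 (t=2), |d|=5 (t=3); sum(t^3 - t) = 36.
        Var[W] = n(n+1)(2n+1)/24 - sum(t^3-t)/48 = 1710/24 - 36/48 = 70.5.
        z = (W - E[W]) / sqrt(Var[W]) = (20.5 - 22.5) / 8.3964 = -0.2382.
        Two-sided p = 2*Phi(z) = 0.811729.
Step 6: alpha = 0.1. fail to reject H0.

W+ = 20.5, W- = 24.5, W = min = 20.5, p = 0.811729, fail to reject H0.


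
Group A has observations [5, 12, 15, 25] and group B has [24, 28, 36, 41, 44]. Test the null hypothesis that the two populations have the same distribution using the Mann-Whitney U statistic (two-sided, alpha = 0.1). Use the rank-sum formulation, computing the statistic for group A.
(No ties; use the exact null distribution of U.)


Step 1: Combine and sort all 9 observations; assign midranks.
sorted (value, group): (5,X), (12,X), (15,X), (24,Y), (25,X), (28,Y), (36,Y), (41,Y), (44,Y)
ranks: 5->1, 12->2, 15->3, 24->4, 25->5, 28->6, 36->7, 41->8, 44->9
Step 2: Rank sum for X: R1 = 1 + 2 + 3 + 5 = 11.
Step 3: U_X = R1 - n1(n1+1)/2 = 11 - 4*5/2 = 11 - 10 = 1.
       U_Y = n1*n2 - U_X = 20 - 1 = 19.
Step 4: No ties, so the exact null distribution of U (based on enumerating the C(9,4) = 126 equally likely rank assignments) gives the two-sided p-value.
Step 5: p-value = 0.031746; compare to alpha = 0.1. reject H0.

U_X = 1, p = 0.031746, reject H0 at alpha = 0.1.


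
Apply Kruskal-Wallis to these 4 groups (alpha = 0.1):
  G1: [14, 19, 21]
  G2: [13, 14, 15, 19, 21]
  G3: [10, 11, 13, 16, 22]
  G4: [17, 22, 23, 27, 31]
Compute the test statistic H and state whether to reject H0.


Step 1: Combine all N = 18 observations and assign midranks.
sorted (value, group, rank): (10,G3,1), (11,G3,2), (13,G2,3.5), (13,G3,3.5), (14,G1,5.5), (14,G2,5.5), (15,G2,7), (16,G3,8), (17,G4,9), (19,G1,10.5), (19,G2,10.5), (21,G1,12.5), (21,G2,12.5), (22,G3,14.5), (22,G4,14.5), (23,G4,16), (27,G4,17), (31,G4,18)
Step 2: Sum ranks within each group.
R_1 = 28.5 (n_1 = 3)
R_2 = 39 (n_2 = 5)
R_3 = 29 (n_3 = 5)
R_4 = 74.5 (n_4 = 5)
Step 3: H = 12/(N(N+1)) * sum(R_i^2/n_i) - 3(N+1)
     = 12/(18*19) * (28.5^2/3 + 39^2/5 + 29^2/5 + 74.5^2/5) - 3*19
     = 0.035088 * 1853.2 - 57
     = 8.024561.
Step 4: Ties present; correction factor C = 1 - 30/(18^3 - 18) = 0.994840. Corrected H = 8.024561 / 0.994840 = 8.066183.
Step 5: Under H0, H ~ chi^2(3); p-value = 0.044664.
Step 6: alpha = 0.1. reject H0.

H = 8.0662, df = 3, p = 0.044664, reject H0.


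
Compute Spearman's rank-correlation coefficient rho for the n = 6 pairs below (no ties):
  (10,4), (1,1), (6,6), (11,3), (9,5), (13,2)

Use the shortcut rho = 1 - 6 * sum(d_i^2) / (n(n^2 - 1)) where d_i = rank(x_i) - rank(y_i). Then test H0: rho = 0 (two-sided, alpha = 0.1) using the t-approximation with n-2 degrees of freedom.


Step 1: Rank x and y separately (midranks; no ties here).
rank(x): 10->4, 1->1, 6->2, 11->5, 9->3, 13->6
rank(y): 4->4, 1->1, 6->6, 3->3, 5->5, 2->2
Step 2: d_i = R_x(i) - R_y(i); compute d_i^2.
  (4-4)^2=0, (1-1)^2=0, (2-6)^2=16, (5-3)^2=4, (3-5)^2=4, (6-2)^2=16
sum(d^2) = 40.
Step 3: rho = 1 - 6*40 / (6*(6^2 - 1)) = 1 - 240/210 = -0.142857.
Step 4: Under H0, t = rho * sqrt((n-2)/(1-rho^2)) = -0.2887 ~ t(4).
Step 5: Two-sided p-value from the t-distribution with 4 df = 0.787172.
Step 6: alpha = 0.1. fail to reject H0.

rho = -0.1429, p = 0.787172, fail to reject H0 at alpha = 0.1.


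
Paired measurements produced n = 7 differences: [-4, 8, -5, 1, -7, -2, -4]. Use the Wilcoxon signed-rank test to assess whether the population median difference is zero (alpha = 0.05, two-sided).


Step 1: Drop any zero differences (none here) and take |d_i|.
|d| = [4, 8, 5, 1, 7, 2, 4]
Step 2: Midrank |d_i| (ties get averaged ranks).
ranks: |4|->3.5, |8|->7, |5|->5, |1|->1, |7|->6, |2|->2, |4|->3.5
Step 3: Attach original signs; sum ranks with positive sign and with negative sign.
W+ = 7 + 1 = 8
W- = 3.5 + 5 + 6 + 2 + 3.5 = 20
(Check: W+ + W- = 28 should equal n(n+1)/2 = 28.)
Step 4: Test statistic W = min(W+, W-) = 8.
Step 5: Ties in |d|, so use the tie-corrected normal approximation.
        E[W] = n(n+1)/4 = 7*8/4 = 14.
        Tie groups: |d|=4 (t=2); sum(t^3 - t) = 6.
        Var[W] = n(n+1)(2n+1)/24 - sum(t^3-t)/48 = 840/24 - 6/48 = 34.875.
        z = (W - E[W]) / sqrt(Var[W]) = (8 - 14) / 5.9055 = -1.0160.
        Two-sided p = 2*Phi(z) = 0.309629.
Step 6: alpha = 0.05. fail to reject H0.

W+ = 8, W- = 20, W = min = 8, p = 0.309629, fail to reject H0.


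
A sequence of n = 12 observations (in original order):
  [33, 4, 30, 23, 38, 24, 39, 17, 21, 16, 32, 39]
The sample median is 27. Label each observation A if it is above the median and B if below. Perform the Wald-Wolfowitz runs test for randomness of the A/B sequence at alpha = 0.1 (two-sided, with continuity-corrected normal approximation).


Step 1: Compute median = 27; label A = above, B = below.
Labels in order: ABABABABBBAA  (n_A = 6, n_B = 6)
Step 2: Count runs R = 9.
Step 3: Under H0 (random ordering), E[R] = 2*n_A*n_B/(n_A+n_B) + 1 = 2*6*6/12 + 1 = 7.0000.
        Var[R] = 2*n_A*n_B*(2*n_A*n_B - n_A - n_B) / ((n_A+n_B)^2 * (n_A+n_B-1)) = 4320/1584 = 2.7273.
        SD[R] = 1.6514.
Step 4: Continuity-corrected z = (R - 0.5 - E[R]) / SD[R] = (9 - 0.5 - 7.0000) / 1.6514 = 0.9083.
Step 5: Two-sided p-value via normal approximation = 2*(1 - Phi(|z|)) = 0.363722.
Step 6: alpha = 0.1. fail to reject H0.

R = 9, z = 0.9083, p = 0.363722, fail to reject H0.


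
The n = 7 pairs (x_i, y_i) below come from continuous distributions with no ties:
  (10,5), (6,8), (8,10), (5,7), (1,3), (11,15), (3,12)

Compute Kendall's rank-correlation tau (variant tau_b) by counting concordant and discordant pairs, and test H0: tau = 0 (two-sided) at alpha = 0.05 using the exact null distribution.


Step 1: Enumerate the 21 unordered pairs (i,j) with i<j and classify each by sign(x_j-x_i) * sign(y_j-y_i).
  (1,2):dx=-4,dy=+3->D; (1,3):dx=-2,dy=+5->D; (1,4):dx=-5,dy=+2->D; (1,5):dx=-9,dy=-2->C
  (1,6):dx=+1,dy=+10->C; (1,7):dx=-7,dy=+7->D; (2,3):dx=+2,dy=+2->C; (2,4):dx=-1,dy=-1->C
  (2,5):dx=-5,dy=-5->C; (2,6):dx=+5,dy=+7->C; (2,7):dx=-3,dy=+4->D; (3,4):dx=-3,dy=-3->C
  (3,5):dx=-7,dy=-7->C; (3,6):dx=+3,dy=+5->C; (3,7):dx=-5,dy=+2->D; (4,5):dx=-4,dy=-4->C
  (4,6):dx=+6,dy=+8->C; (4,7):dx=-2,dy=+5->D; (5,6):dx=+10,dy=+12->C; (5,7):dx=+2,dy=+9->C
  (6,7):dx=-8,dy=-3->C
Step 2: C = 14, D = 7, total pairs = 21.
Step 3: tau = (C - D)/(n(n-1)/2) = (14 - 7)/21 = 0.333333.
Step 4: Exact two-sided p-value (enumerate n! = 5040 permutations of y under H0): p = 0.381349.
Step 5: alpha = 0.05. fail to reject H0.

tau_b = 0.3333 (C=14, D=7), p = 0.381349, fail to reject H0.


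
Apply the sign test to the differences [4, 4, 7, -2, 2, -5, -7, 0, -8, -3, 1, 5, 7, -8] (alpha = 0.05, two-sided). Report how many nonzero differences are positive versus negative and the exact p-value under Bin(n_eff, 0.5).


Step 1: Discard zero differences. Original n = 14; n_eff = number of nonzero differences = 13.
Nonzero differences (with sign): +4, +4, +7, -2, +2, -5, -7, -8, -3, +1, +5, +7, -8
Step 2: Count signs: positive = 7, negative = 6.
Step 3: Under H0: P(positive) = 0.5, so the number of positives S ~ Bin(13, 0.5).
Step 4: Two-sided exact p-value = sum of Bin(13,0.5) probabilities at or below the observed probability = 1.000000.
Step 5: alpha = 0.05. fail to reject H0.

n_eff = 13, pos = 7, neg = 6, p = 1.000000, fail to reject H0.


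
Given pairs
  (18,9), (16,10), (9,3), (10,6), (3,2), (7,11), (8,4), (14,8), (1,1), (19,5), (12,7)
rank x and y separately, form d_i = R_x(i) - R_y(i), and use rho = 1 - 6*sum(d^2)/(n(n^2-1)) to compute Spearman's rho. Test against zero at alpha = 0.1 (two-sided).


Step 1: Rank x and y separately (midranks; no ties here).
rank(x): 18->10, 16->9, 9->5, 10->6, 3->2, 7->3, 8->4, 14->8, 1->1, 19->11, 12->7
rank(y): 9->9, 10->10, 3->3, 6->6, 2->2, 11->11, 4->4, 8->8, 1->1, 5->5, 7->7
Step 2: d_i = R_x(i) - R_y(i); compute d_i^2.
  (10-9)^2=1, (9-10)^2=1, (5-3)^2=4, (6-6)^2=0, (2-2)^2=0, (3-11)^2=64, (4-4)^2=0, (8-8)^2=0, (1-1)^2=0, (11-5)^2=36, (7-7)^2=0
sum(d^2) = 106.
Step 3: rho = 1 - 6*106 / (11*(11^2 - 1)) = 1 - 636/1320 = 0.518182.
Step 4: Under H0, t = rho * sqrt((n-2)/(1-rho^2)) = 1.8176 ~ t(9).
Step 5: Two-sided p-value from the t-distribution with 9 df = 0.102492.
Step 6: alpha = 0.1. fail to reject H0.

rho = 0.5182, p = 0.102492, fail to reject H0 at alpha = 0.1.


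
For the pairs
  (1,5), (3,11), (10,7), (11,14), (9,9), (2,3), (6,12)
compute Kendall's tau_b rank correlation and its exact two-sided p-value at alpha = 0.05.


Step 1: Enumerate the 21 unordered pairs (i,j) with i<j and classify each by sign(x_j-x_i) * sign(y_j-y_i).
  (1,2):dx=+2,dy=+6->C; (1,3):dx=+9,dy=+2->C; (1,4):dx=+10,dy=+9->C; (1,5):dx=+8,dy=+4->C
  (1,6):dx=+1,dy=-2->D; (1,7):dx=+5,dy=+7->C; (2,3):dx=+7,dy=-4->D; (2,4):dx=+8,dy=+3->C
  (2,5):dx=+6,dy=-2->D; (2,6):dx=-1,dy=-8->C; (2,7):dx=+3,dy=+1->C; (3,4):dx=+1,dy=+7->C
  (3,5):dx=-1,dy=+2->D; (3,6):dx=-8,dy=-4->C; (3,7):dx=-4,dy=+5->D; (4,5):dx=-2,dy=-5->C
  (4,6):dx=-9,dy=-11->C; (4,7):dx=-5,dy=-2->C; (5,6):dx=-7,dy=-6->C; (5,7):dx=-3,dy=+3->D
  (6,7):dx=+4,dy=+9->C
Step 2: C = 15, D = 6, total pairs = 21.
Step 3: tau = (C - D)/(n(n-1)/2) = (15 - 6)/21 = 0.428571.
Step 4: Exact two-sided p-value (enumerate n! = 5040 permutations of y under H0): p = 0.238889.
Step 5: alpha = 0.05. fail to reject H0.

tau_b = 0.4286 (C=15, D=6), p = 0.238889, fail to reject H0.


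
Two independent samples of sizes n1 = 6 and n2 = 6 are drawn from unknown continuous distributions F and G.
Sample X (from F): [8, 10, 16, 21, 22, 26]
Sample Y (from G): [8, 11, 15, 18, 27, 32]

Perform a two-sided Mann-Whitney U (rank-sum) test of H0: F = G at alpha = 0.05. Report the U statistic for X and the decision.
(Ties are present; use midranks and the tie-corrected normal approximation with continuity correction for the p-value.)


Step 1: Combine and sort all 12 observations; assign midranks.
sorted (value, group): (8,X), (8,Y), (10,X), (11,Y), (15,Y), (16,X), (18,Y), (21,X), (22,X), (26,X), (27,Y), (32,Y)
ranks: 8->1.5, 8->1.5, 10->3, 11->4, 15->5, 16->6, 18->7, 21->8, 22->9, 26->10, 27->11, 32->12
Step 2: Rank sum for X: R1 = 1.5 + 3 + 6 + 8 + 9 + 10 = 37.5.
Step 3: U_X = R1 - n1(n1+1)/2 = 37.5 - 6*7/2 = 37.5 - 21 = 16.5.
       U_Y = n1*n2 - U_X = 36 - 16.5 = 19.5.
Step 4: Ties are present, so use the tie-corrected normal approximation (with continuity correction) for the p-value.
Step 5: p-value = 0.872559; compare to alpha = 0.05. fail to reject H0.

U_X = 16.5, p = 0.872559, fail to reject H0 at alpha = 0.05.


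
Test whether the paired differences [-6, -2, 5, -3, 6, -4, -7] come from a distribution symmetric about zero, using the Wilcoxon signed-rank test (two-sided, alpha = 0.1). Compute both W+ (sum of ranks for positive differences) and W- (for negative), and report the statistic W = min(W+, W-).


Step 1: Drop any zero differences (none here) and take |d_i|.
|d| = [6, 2, 5, 3, 6, 4, 7]
Step 2: Midrank |d_i| (ties get averaged ranks).
ranks: |6|->5.5, |2|->1, |5|->4, |3|->2, |6|->5.5, |4|->3, |7|->7
Step 3: Attach original signs; sum ranks with positive sign and with negative sign.
W+ = 4 + 5.5 = 9.5
W- = 5.5 + 1 + 2 + 3 + 7 = 18.5
(Check: W+ + W- = 28 should equal n(n+1)/2 = 28.)
Step 4: Test statistic W = min(W+, W-) = 9.5.
Step 5: Ties in |d|, so use the tie-corrected normal approximation.
        E[W] = n(n+1)/4 = 7*8/4 = 14.
        Tie groups: |d|=6 (t=2); sum(t^3 - t) = 6.
        Var[W] = n(n+1)(2n+1)/24 - sum(t^3-t)/48 = 840/24 - 6/48 = 34.875.
        z = (W - E[W]) / sqrt(Var[W]) = (9.5 - 14) / 5.9055 = -0.7620.
        Two-sided p = 2*Phi(z) = 0.446060.
Step 6: alpha = 0.1. fail to reject H0.

W+ = 9.5, W- = 18.5, W = min = 9.5, p = 0.446060, fail to reject H0.


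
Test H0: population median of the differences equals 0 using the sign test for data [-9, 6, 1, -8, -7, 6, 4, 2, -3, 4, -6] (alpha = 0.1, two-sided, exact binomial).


Step 1: Discard zero differences. Original n = 11; n_eff = number of nonzero differences = 11.
Nonzero differences (with sign): -9, +6, +1, -8, -7, +6, +4, +2, -3, +4, -6
Step 2: Count signs: positive = 6, negative = 5.
Step 3: Under H0: P(positive) = 0.5, so the number of positives S ~ Bin(11, 0.5).
Step 4: Two-sided exact p-value = sum of Bin(11,0.5) probabilities at or below the observed probability = 1.000000.
Step 5: alpha = 0.1. fail to reject H0.

n_eff = 11, pos = 6, neg = 5, p = 1.000000, fail to reject H0.


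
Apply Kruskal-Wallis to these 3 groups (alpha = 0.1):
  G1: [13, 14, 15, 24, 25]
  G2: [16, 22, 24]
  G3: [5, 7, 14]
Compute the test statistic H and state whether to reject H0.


Step 1: Combine all N = 11 observations and assign midranks.
sorted (value, group, rank): (5,G3,1), (7,G3,2), (13,G1,3), (14,G1,4.5), (14,G3,4.5), (15,G1,6), (16,G2,7), (22,G2,8), (24,G1,9.5), (24,G2,9.5), (25,G1,11)
Step 2: Sum ranks within each group.
R_1 = 34 (n_1 = 5)
R_2 = 24.5 (n_2 = 3)
R_3 = 7.5 (n_3 = 3)
Step 3: H = 12/(N(N+1)) * sum(R_i^2/n_i) - 3(N+1)
     = 12/(11*12) * (34^2/5 + 24.5^2/3 + 7.5^2/3) - 3*12
     = 0.090909 * 450.033 - 36
     = 4.912121.
Step 4: Ties present; correction factor C = 1 - 12/(11^3 - 11) = 0.990909. Corrected H = 4.912121 / 0.990909 = 4.957187.
Step 5: Under H0, H ~ chi^2(2); p-value = 0.083861.
Step 6: alpha = 0.1. reject H0.

H = 4.9572, df = 2, p = 0.083861, reject H0.


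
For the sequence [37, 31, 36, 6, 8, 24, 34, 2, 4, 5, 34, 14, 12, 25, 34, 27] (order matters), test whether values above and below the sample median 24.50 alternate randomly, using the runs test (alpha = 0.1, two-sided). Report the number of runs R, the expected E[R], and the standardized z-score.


Step 1: Compute median = 24.50; label A = above, B = below.
Labels in order: AAABBBABBBABBAAA  (n_A = 8, n_B = 8)
Step 2: Count runs R = 7.
Step 3: Under H0 (random ordering), E[R] = 2*n_A*n_B/(n_A+n_B) + 1 = 2*8*8/16 + 1 = 9.0000.
        Var[R] = 2*n_A*n_B*(2*n_A*n_B - n_A - n_B) / ((n_A+n_B)^2 * (n_A+n_B-1)) = 14336/3840 = 3.7333.
        SD[R] = 1.9322.
Step 4: Continuity-corrected z = (R + 0.5 - E[R]) / SD[R] = (7 + 0.5 - 9.0000) / 1.9322 = -0.7763.
Step 5: Two-sided p-value via normal approximation = 2*(1 - Phi(|z|)) = 0.437558.
Step 6: alpha = 0.1. fail to reject H0.

R = 7, z = -0.7763, p = 0.437558, fail to reject H0.


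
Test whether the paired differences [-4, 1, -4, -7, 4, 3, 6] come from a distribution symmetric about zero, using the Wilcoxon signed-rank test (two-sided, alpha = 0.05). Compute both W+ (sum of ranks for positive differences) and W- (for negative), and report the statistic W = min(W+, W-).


Step 1: Drop any zero differences (none here) and take |d_i|.
|d| = [4, 1, 4, 7, 4, 3, 6]
Step 2: Midrank |d_i| (ties get averaged ranks).
ranks: |4|->4, |1|->1, |4|->4, |7|->7, |4|->4, |3|->2, |6|->6
Step 3: Attach original signs; sum ranks with positive sign and with negative sign.
W+ = 1 + 4 + 2 + 6 = 13
W- = 4 + 4 + 7 = 15
(Check: W+ + W- = 28 should equal n(n+1)/2 = 28.)
Step 4: Test statistic W = min(W+, W-) = 13.
Step 5: Ties in |d|, so use the tie-corrected normal approximation.
        E[W] = n(n+1)/4 = 7*8/4 = 14.
        Tie groups: |d|=4 (t=3); sum(t^3 - t) = 24.
        Var[W] = n(n+1)(2n+1)/24 - sum(t^3-t)/48 = 840/24 - 24/48 = 34.5.
        z = (W - E[W]) / sqrt(Var[W]) = (13 - 14) / 5.8737 = -0.1703.
        Two-sided p = 2*Phi(z) = 0.864813.
Step 6: alpha = 0.05. fail to reject H0.

W+ = 13, W- = 15, W = min = 13, p = 0.864813, fail to reject H0.


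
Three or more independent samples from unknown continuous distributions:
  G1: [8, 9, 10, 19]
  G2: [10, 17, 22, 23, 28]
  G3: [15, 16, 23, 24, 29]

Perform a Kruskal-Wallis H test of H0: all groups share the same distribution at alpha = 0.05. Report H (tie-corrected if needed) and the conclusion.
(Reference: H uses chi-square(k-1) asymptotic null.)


Step 1: Combine all N = 14 observations and assign midranks.
sorted (value, group, rank): (8,G1,1), (9,G1,2), (10,G1,3.5), (10,G2,3.5), (15,G3,5), (16,G3,6), (17,G2,7), (19,G1,8), (22,G2,9), (23,G2,10.5), (23,G3,10.5), (24,G3,12), (28,G2,13), (29,G3,14)
Step 2: Sum ranks within each group.
R_1 = 14.5 (n_1 = 4)
R_2 = 43 (n_2 = 5)
R_3 = 47.5 (n_3 = 5)
Step 3: H = 12/(N(N+1)) * sum(R_i^2/n_i) - 3(N+1)
     = 12/(14*15) * (14.5^2/4 + 43^2/5 + 47.5^2/5) - 3*15
     = 0.057143 * 873.612 - 45
     = 4.920714.
Step 4: Ties present; correction factor C = 1 - 12/(14^3 - 14) = 0.995604. Corrected H = 4.920714 / 0.995604 = 4.942439.
Step 5: Under H0, H ~ chi^2(2); p-value = 0.084482.
Step 6: alpha = 0.05. fail to reject H0.

H = 4.9424, df = 2, p = 0.084482, fail to reject H0.


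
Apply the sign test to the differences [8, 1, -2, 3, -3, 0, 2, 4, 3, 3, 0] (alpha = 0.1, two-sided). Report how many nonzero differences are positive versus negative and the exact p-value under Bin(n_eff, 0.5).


Step 1: Discard zero differences. Original n = 11; n_eff = number of nonzero differences = 9.
Nonzero differences (with sign): +8, +1, -2, +3, -3, +2, +4, +3, +3
Step 2: Count signs: positive = 7, negative = 2.
Step 3: Under H0: P(positive) = 0.5, so the number of positives S ~ Bin(9, 0.5).
Step 4: Two-sided exact p-value = sum of Bin(9,0.5) probabilities at or below the observed probability = 0.179688.
Step 5: alpha = 0.1. fail to reject H0.

n_eff = 9, pos = 7, neg = 2, p = 0.179688, fail to reject H0.


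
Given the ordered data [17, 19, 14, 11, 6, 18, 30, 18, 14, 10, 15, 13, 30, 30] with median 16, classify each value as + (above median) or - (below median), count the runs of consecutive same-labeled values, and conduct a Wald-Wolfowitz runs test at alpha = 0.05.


Step 1: Compute median = 16; label A = above, B = below.
Labels in order: AABBBAAABBBBAA  (n_A = 7, n_B = 7)
Step 2: Count runs R = 5.
Step 3: Under H0 (random ordering), E[R] = 2*n_A*n_B/(n_A+n_B) + 1 = 2*7*7/14 + 1 = 8.0000.
        Var[R] = 2*n_A*n_B*(2*n_A*n_B - n_A - n_B) / ((n_A+n_B)^2 * (n_A+n_B-1)) = 8232/2548 = 3.2308.
        SD[R] = 1.7974.
Step 4: Continuity-corrected z = (R + 0.5 - E[R]) / SD[R] = (5 + 0.5 - 8.0000) / 1.7974 = -1.3909.
Step 5: Two-sided p-value via normal approximation = 2*(1 - Phi(|z|)) = 0.164264.
Step 6: alpha = 0.05. fail to reject H0.

R = 5, z = -1.3909, p = 0.164264, fail to reject H0.


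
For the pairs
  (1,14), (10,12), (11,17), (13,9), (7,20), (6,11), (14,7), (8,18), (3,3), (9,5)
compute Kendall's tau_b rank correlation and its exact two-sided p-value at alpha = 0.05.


Step 1: Enumerate the 45 unordered pairs (i,j) with i<j and classify each by sign(x_j-x_i) * sign(y_j-y_i).
  (1,2):dx=+9,dy=-2->D; (1,3):dx=+10,dy=+3->C; (1,4):dx=+12,dy=-5->D; (1,5):dx=+6,dy=+6->C
  (1,6):dx=+5,dy=-3->D; (1,7):dx=+13,dy=-7->D; (1,8):dx=+7,dy=+4->C; (1,9):dx=+2,dy=-11->D
  (1,10):dx=+8,dy=-9->D; (2,3):dx=+1,dy=+5->C; (2,4):dx=+3,dy=-3->D; (2,5):dx=-3,dy=+8->D
  (2,6):dx=-4,dy=-1->C; (2,7):dx=+4,dy=-5->D; (2,8):dx=-2,dy=+6->D; (2,9):dx=-7,dy=-9->C
  (2,10):dx=-1,dy=-7->C; (3,4):dx=+2,dy=-8->D; (3,5):dx=-4,dy=+3->D; (3,6):dx=-5,dy=-6->C
  (3,7):dx=+3,dy=-10->D; (3,8):dx=-3,dy=+1->D; (3,9):dx=-8,dy=-14->C; (3,10):dx=-2,dy=-12->C
  (4,5):dx=-6,dy=+11->D; (4,6):dx=-7,dy=+2->D; (4,7):dx=+1,dy=-2->D; (4,8):dx=-5,dy=+9->D
  (4,9):dx=-10,dy=-6->C; (4,10):dx=-4,dy=-4->C; (5,6):dx=-1,dy=-9->C; (5,7):dx=+7,dy=-13->D
  (5,8):dx=+1,dy=-2->D; (5,9):dx=-4,dy=-17->C; (5,10):dx=+2,dy=-15->D; (6,7):dx=+8,dy=-4->D
  (6,8):dx=+2,dy=+7->C; (6,9):dx=-3,dy=-8->C; (6,10):dx=+3,dy=-6->D; (7,8):dx=-6,dy=+11->D
  (7,9):dx=-11,dy=-4->C; (7,10):dx=-5,dy=-2->C; (8,9):dx=-5,dy=-15->C; (8,10):dx=+1,dy=-13->D
  (9,10):dx=+6,dy=+2->C
Step 2: C = 20, D = 25, total pairs = 45.
Step 3: tau = (C - D)/(n(n-1)/2) = (20 - 25)/45 = -0.111111.
Step 4: Exact two-sided p-value (enumerate n! = 3628800 permutations of y under H0): p = 0.727490.
Step 5: alpha = 0.05. fail to reject H0.

tau_b = -0.1111 (C=20, D=25), p = 0.727490, fail to reject H0.


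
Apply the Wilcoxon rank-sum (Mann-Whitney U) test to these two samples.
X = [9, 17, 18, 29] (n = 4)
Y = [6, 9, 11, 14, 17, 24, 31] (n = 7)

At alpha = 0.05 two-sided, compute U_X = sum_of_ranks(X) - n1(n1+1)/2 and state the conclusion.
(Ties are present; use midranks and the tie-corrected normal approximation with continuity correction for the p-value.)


Step 1: Combine and sort all 11 observations; assign midranks.
sorted (value, group): (6,Y), (9,X), (9,Y), (11,Y), (14,Y), (17,X), (17,Y), (18,X), (24,Y), (29,X), (31,Y)
ranks: 6->1, 9->2.5, 9->2.5, 11->4, 14->5, 17->6.5, 17->6.5, 18->8, 24->9, 29->10, 31->11
Step 2: Rank sum for X: R1 = 2.5 + 6.5 + 8 + 10 = 27.
Step 3: U_X = R1 - n1(n1+1)/2 = 27 - 4*5/2 = 27 - 10 = 17.
       U_Y = n1*n2 - U_X = 28 - 17 = 11.
Step 4: Ties are present, so use the tie-corrected normal approximation (with continuity correction) for the p-value.
Step 5: p-value = 0.635059; compare to alpha = 0.05. fail to reject H0.

U_X = 17, p = 0.635059, fail to reject H0 at alpha = 0.05.


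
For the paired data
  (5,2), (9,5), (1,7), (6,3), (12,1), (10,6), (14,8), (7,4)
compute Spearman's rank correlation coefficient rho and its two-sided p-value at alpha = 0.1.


Step 1: Rank x and y separately (midranks; no ties here).
rank(x): 5->2, 9->5, 1->1, 6->3, 12->7, 10->6, 14->8, 7->4
rank(y): 2->2, 5->5, 7->7, 3->3, 1->1, 6->6, 8->8, 4->4
Step 2: d_i = R_x(i) - R_y(i); compute d_i^2.
  (2-2)^2=0, (5-5)^2=0, (1-7)^2=36, (3-3)^2=0, (7-1)^2=36, (6-6)^2=0, (8-8)^2=0, (4-4)^2=0
sum(d^2) = 72.
Step 3: rho = 1 - 6*72 / (8*(8^2 - 1)) = 1 - 432/504 = 0.142857.
Step 4: Under H0, t = rho * sqrt((n-2)/(1-rho^2)) = 0.3536 ~ t(6).
Step 5: Two-sided p-value from the t-distribution with 6 df = 0.735765.
Step 6: alpha = 0.1. fail to reject H0.

rho = 0.1429, p = 0.735765, fail to reject H0 at alpha = 0.1.


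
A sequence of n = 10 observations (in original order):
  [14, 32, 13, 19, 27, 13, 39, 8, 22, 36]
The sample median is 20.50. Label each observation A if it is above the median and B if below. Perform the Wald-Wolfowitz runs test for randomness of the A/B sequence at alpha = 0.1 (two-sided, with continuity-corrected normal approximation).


Step 1: Compute median = 20.50; label A = above, B = below.
Labels in order: BABBABABAA  (n_A = 5, n_B = 5)
Step 2: Count runs R = 8.
Step 3: Under H0 (random ordering), E[R] = 2*n_A*n_B/(n_A+n_B) + 1 = 2*5*5/10 + 1 = 6.0000.
        Var[R] = 2*n_A*n_B*(2*n_A*n_B - n_A - n_B) / ((n_A+n_B)^2 * (n_A+n_B-1)) = 2000/900 = 2.2222.
        SD[R] = 1.4907.
Step 4: Continuity-corrected z = (R - 0.5 - E[R]) / SD[R] = (8 - 0.5 - 6.0000) / 1.4907 = 1.0062.
Step 5: Two-sided p-value via normal approximation = 2*(1 - Phi(|z|)) = 0.314305.
Step 6: alpha = 0.1. fail to reject H0.

R = 8, z = 1.0062, p = 0.314305, fail to reject H0.


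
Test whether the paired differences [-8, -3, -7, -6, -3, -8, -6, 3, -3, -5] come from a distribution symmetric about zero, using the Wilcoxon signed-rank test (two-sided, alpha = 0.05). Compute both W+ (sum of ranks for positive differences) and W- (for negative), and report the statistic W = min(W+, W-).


Step 1: Drop any zero differences (none here) and take |d_i|.
|d| = [8, 3, 7, 6, 3, 8, 6, 3, 3, 5]
Step 2: Midrank |d_i| (ties get averaged ranks).
ranks: |8|->9.5, |3|->2.5, |7|->8, |6|->6.5, |3|->2.5, |8|->9.5, |6|->6.5, |3|->2.5, |3|->2.5, |5|->5
Step 3: Attach original signs; sum ranks with positive sign and with negative sign.
W+ = 2.5 = 2.5
W- = 9.5 + 2.5 + 8 + 6.5 + 2.5 + 9.5 + 6.5 + 2.5 + 5 = 52.5
(Check: W+ + W- = 55 should equal n(n+1)/2 = 55.)
Step 4: Test statistic W = min(W+, W-) = 2.5.
Step 5: Ties in |d|, so use the tie-corrected normal approximation.
        E[W] = n(n+1)/4 = 10*11/4 = 27.5.
        Tie groups: |d|=3 (t=4), |d|=6 (t=2), |d|=8 (t=2); sum(t^3 - t) = 72.
        Var[W] = n(n+1)(2n+1)/24 - sum(t^3-t)/48 = 2310/24 - 72/48 = 94.75.
        z = (W - E[W]) / sqrt(Var[W]) = (2.5 - 27.5) / 9.7340 = -2.5683.
        Two-sided p = 2*Phi(z) = 0.010219.
Step 6: alpha = 0.05. reject H0.

W+ = 2.5, W- = 52.5, W = min = 2.5, p = 0.010219, reject H0.


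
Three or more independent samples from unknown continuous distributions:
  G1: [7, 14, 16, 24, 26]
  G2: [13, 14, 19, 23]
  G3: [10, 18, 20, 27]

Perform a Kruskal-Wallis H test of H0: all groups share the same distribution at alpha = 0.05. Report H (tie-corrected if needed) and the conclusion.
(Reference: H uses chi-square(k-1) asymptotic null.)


Step 1: Combine all N = 13 observations and assign midranks.
sorted (value, group, rank): (7,G1,1), (10,G3,2), (13,G2,3), (14,G1,4.5), (14,G2,4.5), (16,G1,6), (18,G3,7), (19,G2,8), (20,G3,9), (23,G2,10), (24,G1,11), (26,G1,12), (27,G3,13)
Step 2: Sum ranks within each group.
R_1 = 34.5 (n_1 = 5)
R_2 = 25.5 (n_2 = 4)
R_3 = 31 (n_3 = 4)
Step 3: H = 12/(N(N+1)) * sum(R_i^2/n_i) - 3(N+1)
     = 12/(13*14) * (34.5^2/5 + 25.5^2/4 + 31^2/4) - 3*14
     = 0.065934 * 640.862 - 42
     = 0.254670.
Step 4: Ties present; correction factor C = 1 - 6/(13^3 - 13) = 0.997253. Corrected H = 0.254670 / 0.997253 = 0.255372.
Step 5: Under H0, H ~ chi^2(2); p-value = 0.880130.
Step 6: alpha = 0.05. fail to reject H0.

H = 0.2554, df = 2, p = 0.880130, fail to reject H0.


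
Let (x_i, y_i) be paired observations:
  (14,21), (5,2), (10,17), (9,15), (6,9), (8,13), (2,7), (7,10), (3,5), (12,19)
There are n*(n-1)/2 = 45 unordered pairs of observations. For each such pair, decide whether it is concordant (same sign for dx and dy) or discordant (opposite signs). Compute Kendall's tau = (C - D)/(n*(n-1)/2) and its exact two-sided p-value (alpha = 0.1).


Step 1: Enumerate the 45 unordered pairs (i,j) with i<j and classify each by sign(x_j-x_i) * sign(y_j-y_i).
  (1,2):dx=-9,dy=-19->C; (1,3):dx=-4,dy=-4->C; (1,4):dx=-5,dy=-6->C; (1,5):dx=-8,dy=-12->C
  (1,6):dx=-6,dy=-8->C; (1,7):dx=-12,dy=-14->C; (1,8):dx=-7,dy=-11->C; (1,9):dx=-11,dy=-16->C
  (1,10):dx=-2,dy=-2->C; (2,3):dx=+5,dy=+15->C; (2,4):dx=+4,dy=+13->C; (2,5):dx=+1,dy=+7->C
  (2,6):dx=+3,dy=+11->C; (2,7):dx=-3,dy=+5->D; (2,8):dx=+2,dy=+8->C; (2,9):dx=-2,dy=+3->D
  (2,10):dx=+7,dy=+17->C; (3,4):dx=-1,dy=-2->C; (3,5):dx=-4,dy=-8->C; (3,6):dx=-2,dy=-4->C
  (3,7):dx=-8,dy=-10->C; (3,8):dx=-3,dy=-7->C; (3,9):dx=-7,dy=-12->C; (3,10):dx=+2,dy=+2->C
  (4,5):dx=-3,dy=-6->C; (4,6):dx=-1,dy=-2->C; (4,7):dx=-7,dy=-8->C; (4,8):dx=-2,dy=-5->C
  (4,9):dx=-6,dy=-10->C; (4,10):dx=+3,dy=+4->C; (5,6):dx=+2,dy=+4->C; (5,7):dx=-4,dy=-2->C
  (5,8):dx=+1,dy=+1->C; (5,9):dx=-3,dy=-4->C; (5,10):dx=+6,dy=+10->C; (6,7):dx=-6,dy=-6->C
  (6,8):dx=-1,dy=-3->C; (6,9):dx=-5,dy=-8->C; (6,10):dx=+4,dy=+6->C; (7,8):dx=+5,dy=+3->C
  (7,9):dx=+1,dy=-2->D; (7,10):dx=+10,dy=+12->C; (8,9):dx=-4,dy=-5->C; (8,10):dx=+5,dy=+9->C
  (9,10):dx=+9,dy=+14->C
Step 2: C = 42, D = 3, total pairs = 45.
Step 3: tau = (C - D)/(n(n-1)/2) = (42 - 3)/45 = 0.866667.
Step 4: Exact two-sided p-value (enumerate n! = 3628800 permutations of y under H0): p = 0.000115.
Step 5: alpha = 0.1. reject H0.

tau_b = 0.8667 (C=42, D=3), p = 0.000115, reject H0.


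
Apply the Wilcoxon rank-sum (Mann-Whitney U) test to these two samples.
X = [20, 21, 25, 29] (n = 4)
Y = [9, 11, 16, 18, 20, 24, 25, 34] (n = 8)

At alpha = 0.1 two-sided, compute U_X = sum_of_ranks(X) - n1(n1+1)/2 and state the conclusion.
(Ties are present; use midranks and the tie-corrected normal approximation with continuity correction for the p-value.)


Step 1: Combine and sort all 12 observations; assign midranks.
sorted (value, group): (9,Y), (11,Y), (16,Y), (18,Y), (20,X), (20,Y), (21,X), (24,Y), (25,X), (25,Y), (29,X), (34,Y)
ranks: 9->1, 11->2, 16->3, 18->4, 20->5.5, 20->5.5, 21->7, 24->8, 25->9.5, 25->9.5, 29->11, 34->12
Step 2: Rank sum for X: R1 = 5.5 + 7 + 9.5 + 11 = 33.
Step 3: U_X = R1 - n1(n1+1)/2 = 33 - 4*5/2 = 33 - 10 = 23.
       U_Y = n1*n2 - U_X = 32 - 23 = 9.
Step 4: Ties are present, so use the tie-corrected normal approximation (with continuity correction) for the p-value.
Step 5: p-value = 0.267926; compare to alpha = 0.1. fail to reject H0.

U_X = 23, p = 0.267926, fail to reject H0 at alpha = 0.1.


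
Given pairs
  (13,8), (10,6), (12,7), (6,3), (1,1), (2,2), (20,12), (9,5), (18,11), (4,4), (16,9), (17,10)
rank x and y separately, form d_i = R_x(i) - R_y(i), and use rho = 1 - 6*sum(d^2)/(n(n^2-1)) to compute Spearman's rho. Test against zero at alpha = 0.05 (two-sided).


Step 1: Rank x and y separately (midranks; no ties here).
rank(x): 13->8, 10->6, 12->7, 6->4, 1->1, 2->2, 20->12, 9->5, 18->11, 4->3, 16->9, 17->10
rank(y): 8->8, 6->6, 7->7, 3->3, 1->1, 2->2, 12->12, 5->5, 11->11, 4->4, 9->9, 10->10
Step 2: d_i = R_x(i) - R_y(i); compute d_i^2.
  (8-8)^2=0, (6-6)^2=0, (7-7)^2=0, (4-3)^2=1, (1-1)^2=0, (2-2)^2=0, (12-12)^2=0, (5-5)^2=0, (11-11)^2=0, (3-4)^2=1, (9-9)^2=0, (10-10)^2=0
sum(d^2) = 2.
Step 3: rho = 1 - 6*2 / (12*(12^2 - 1)) = 1 - 12/1716 = 0.993007.
Step 4: Under H0, t = rho * sqrt((n-2)/(1-rho^2)) = 26.5990 ~ t(10).
Step 5: Two-sided p-value from the t-distribution with 10 df = 0.000000.
Step 6: alpha = 0.05. reject H0.

rho = 0.9930, p = 0.000000, reject H0 at alpha = 0.05.


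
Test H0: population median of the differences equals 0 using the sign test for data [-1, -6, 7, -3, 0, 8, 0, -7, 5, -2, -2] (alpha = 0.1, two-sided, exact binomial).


Step 1: Discard zero differences. Original n = 11; n_eff = number of nonzero differences = 9.
Nonzero differences (with sign): -1, -6, +7, -3, +8, -7, +5, -2, -2
Step 2: Count signs: positive = 3, negative = 6.
Step 3: Under H0: P(positive) = 0.5, so the number of positives S ~ Bin(9, 0.5).
Step 4: Two-sided exact p-value = sum of Bin(9,0.5) probabilities at or below the observed probability = 0.507812.
Step 5: alpha = 0.1. fail to reject H0.

n_eff = 9, pos = 3, neg = 6, p = 0.507812, fail to reject H0.


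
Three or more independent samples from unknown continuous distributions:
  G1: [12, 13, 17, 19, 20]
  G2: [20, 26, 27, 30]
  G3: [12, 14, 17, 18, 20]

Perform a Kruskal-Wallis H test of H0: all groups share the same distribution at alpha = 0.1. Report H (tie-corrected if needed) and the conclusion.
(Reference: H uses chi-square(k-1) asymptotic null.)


Step 1: Combine all N = 14 observations and assign midranks.
sorted (value, group, rank): (12,G1,1.5), (12,G3,1.5), (13,G1,3), (14,G3,4), (17,G1,5.5), (17,G3,5.5), (18,G3,7), (19,G1,8), (20,G1,10), (20,G2,10), (20,G3,10), (26,G2,12), (27,G2,13), (30,G2,14)
Step 2: Sum ranks within each group.
R_1 = 28 (n_1 = 5)
R_2 = 49 (n_2 = 4)
R_3 = 28 (n_3 = 5)
Step 3: H = 12/(N(N+1)) * sum(R_i^2/n_i) - 3(N+1)
     = 12/(14*15) * (28^2/5 + 49^2/4 + 28^2/5) - 3*15
     = 0.057143 * 913.85 - 45
     = 7.220000.
Step 4: Ties present; correction factor C = 1 - 36/(14^3 - 14) = 0.986813. Corrected H = 7.220000 / 0.986813 = 7.316481.
Step 5: Under H0, H ~ chi^2(2); p-value = 0.025778.
Step 6: alpha = 0.1. reject H0.

H = 7.3165, df = 2, p = 0.025778, reject H0.


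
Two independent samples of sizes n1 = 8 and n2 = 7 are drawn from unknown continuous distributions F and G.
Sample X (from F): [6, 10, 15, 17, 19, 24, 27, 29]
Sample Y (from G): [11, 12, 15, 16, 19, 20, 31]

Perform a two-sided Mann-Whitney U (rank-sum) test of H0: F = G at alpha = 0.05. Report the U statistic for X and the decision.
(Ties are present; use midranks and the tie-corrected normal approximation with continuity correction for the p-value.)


Step 1: Combine and sort all 15 observations; assign midranks.
sorted (value, group): (6,X), (10,X), (11,Y), (12,Y), (15,X), (15,Y), (16,Y), (17,X), (19,X), (19,Y), (20,Y), (24,X), (27,X), (29,X), (31,Y)
ranks: 6->1, 10->2, 11->3, 12->4, 15->5.5, 15->5.5, 16->7, 17->8, 19->9.5, 19->9.5, 20->11, 24->12, 27->13, 29->14, 31->15
Step 2: Rank sum for X: R1 = 1 + 2 + 5.5 + 8 + 9.5 + 12 + 13 + 14 = 65.
Step 3: U_X = R1 - n1(n1+1)/2 = 65 - 8*9/2 = 65 - 36 = 29.
       U_Y = n1*n2 - U_X = 56 - 29 = 27.
Step 4: Ties are present, so use the tie-corrected normal approximation (with continuity correction) for the p-value.
Step 5: p-value = 0.953775; compare to alpha = 0.05. fail to reject H0.

U_X = 29, p = 0.953775, fail to reject H0 at alpha = 0.05.


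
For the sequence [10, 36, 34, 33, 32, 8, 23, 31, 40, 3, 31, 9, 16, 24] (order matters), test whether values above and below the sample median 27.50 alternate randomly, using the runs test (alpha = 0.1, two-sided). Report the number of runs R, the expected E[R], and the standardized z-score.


Step 1: Compute median = 27.50; label A = above, B = below.
Labels in order: BAAAABBAABABBB  (n_A = 7, n_B = 7)
Step 2: Count runs R = 7.
Step 3: Under H0 (random ordering), E[R] = 2*n_A*n_B/(n_A+n_B) + 1 = 2*7*7/14 + 1 = 8.0000.
        Var[R] = 2*n_A*n_B*(2*n_A*n_B - n_A - n_B) / ((n_A+n_B)^2 * (n_A+n_B-1)) = 8232/2548 = 3.2308.
        SD[R] = 1.7974.
Step 4: Continuity-corrected z = (R + 0.5 - E[R]) / SD[R] = (7 + 0.5 - 8.0000) / 1.7974 = -0.2782.
Step 5: Two-sided p-value via normal approximation = 2*(1 - Phi(|z|)) = 0.780879.
Step 6: alpha = 0.1. fail to reject H0.

R = 7, z = -0.2782, p = 0.780879, fail to reject H0.


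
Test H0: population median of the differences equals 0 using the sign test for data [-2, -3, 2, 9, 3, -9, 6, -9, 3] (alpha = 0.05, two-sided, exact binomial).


Step 1: Discard zero differences. Original n = 9; n_eff = number of nonzero differences = 9.
Nonzero differences (with sign): -2, -3, +2, +9, +3, -9, +6, -9, +3
Step 2: Count signs: positive = 5, negative = 4.
Step 3: Under H0: P(positive) = 0.5, so the number of positives S ~ Bin(9, 0.5).
Step 4: Two-sided exact p-value = sum of Bin(9,0.5) probabilities at or below the observed probability = 1.000000.
Step 5: alpha = 0.05. fail to reject H0.

n_eff = 9, pos = 5, neg = 4, p = 1.000000, fail to reject H0.


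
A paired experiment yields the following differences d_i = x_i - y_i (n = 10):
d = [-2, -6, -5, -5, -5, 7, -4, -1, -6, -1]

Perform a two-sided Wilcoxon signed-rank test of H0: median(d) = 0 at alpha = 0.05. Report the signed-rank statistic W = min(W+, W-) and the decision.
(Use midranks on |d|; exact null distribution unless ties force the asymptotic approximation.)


Step 1: Drop any zero differences (none here) and take |d_i|.
|d| = [2, 6, 5, 5, 5, 7, 4, 1, 6, 1]
Step 2: Midrank |d_i| (ties get averaged ranks).
ranks: |2|->3, |6|->8.5, |5|->6, |5|->6, |5|->6, |7|->10, |4|->4, |1|->1.5, |6|->8.5, |1|->1.5
Step 3: Attach original signs; sum ranks with positive sign and with negative sign.
W+ = 10 = 10
W- = 3 + 8.5 + 6 + 6 + 6 + 4 + 1.5 + 8.5 + 1.5 = 45
(Check: W+ + W- = 55 should equal n(n+1)/2 = 55.)
Step 4: Test statistic W = min(W+, W-) = 10.
Step 5: Ties in |d|, so use the tie-corrected normal approximation.
        E[W] = n(n+1)/4 = 10*11/4 = 27.5.
        Tie groups: |d|=1 (t=2), |d|=5 (t=3), |d|=6 (t=2); sum(t^3 - t) = 36.
        Var[W] = n(n+1)(2n+1)/24 - sum(t^3-t)/48 = 2310/24 - 36/48 = 95.5.
        z = (W - E[W]) / sqrt(Var[W]) = (10 - 27.5) / 9.7724 = -1.7908.
        Two-sided p = 2*Phi(z) = 0.073332.
Step 6: alpha = 0.05. fail to reject H0.

W+ = 10, W- = 45, W = min = 10, p = 0.073332, fail to reject H0.


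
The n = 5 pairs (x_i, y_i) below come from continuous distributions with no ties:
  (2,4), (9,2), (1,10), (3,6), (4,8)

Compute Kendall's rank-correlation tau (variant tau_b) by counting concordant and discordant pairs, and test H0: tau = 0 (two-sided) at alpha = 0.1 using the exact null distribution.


Step 1: Enumerate the 10 unordered pairs (i,j) with i<j and classify each by sign(x_j-x_i) * sign(y_j-y_i).
  (1,2):dx=+7,dy=-2->D; (1,3):dx=-1,dy=+6->D; (1,4):dx=+1,dy=+2->C; (1,5):dx=+2,dy=+4->C
  (2,3):dx=-8,dy=+8->D; (2,4):dx=-6,dy=+4->D; (2,5):dx=-5,dy=+6->D; (3,4):dx=+2,dy=-4->D
  (3,5):dx=+3,dy=-2->D; (4,5):dx=+1,dy=+2->C
Step 2: C = 3, D = 7, total pairs = 10.
Step 3: tau = (C - D)/(n(n-1)/2) = (3 - 7)/10 = -0.400000.
Step 4: Exact two-sided p-value (enumerate n! = 120 permutations of y under H0): p = 0.483333.
Step 5: alpha = 0.1. fail to reject H0.

tau_b = -0.4000 (C=3, D=7), p = 0.483333, fail to reject H0.


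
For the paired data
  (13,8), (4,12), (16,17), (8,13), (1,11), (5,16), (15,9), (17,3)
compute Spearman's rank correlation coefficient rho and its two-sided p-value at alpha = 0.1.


Step 1: Rank x and y separately (midranks; no ties here).
rank(x): 13->5, 4->2, 16->7, 8->4, 1->1, 5->3, 15->6, 17->8
rank(y): 8->2, 12->5, 17->8, 13->6, 11->4, 16->7, 9->3, 3->1
Step 2: d_i = R_x(i) - R_y(i); compute d_i^2.
  (5-2)^2=9, (2-5)^2=9, (7-8)^2=1, (4-6)^2=4, (1-4)^2=9, (3-7)^2=16, (6-3)^2=9, (8-1)^2=49
sum(d^2) = 106.
Step 3: rho = 1 - 6*106 / (8*(8^2 - 1)) = 1 - 636/504 = -0.261905.
Step 4: Under H0, t = rho * sqrt((n-2)/(1-rho^2)) = -0.6647 ~ t(6).
Step 5: Two-sided p-value from the t-distribution with 6 df = 0.530923.
Step 6: alpha = 0.1. fail to reject H0.

rho = -0.2619, p = 0.530923, fail to reject H0 at alpha = 0.1.


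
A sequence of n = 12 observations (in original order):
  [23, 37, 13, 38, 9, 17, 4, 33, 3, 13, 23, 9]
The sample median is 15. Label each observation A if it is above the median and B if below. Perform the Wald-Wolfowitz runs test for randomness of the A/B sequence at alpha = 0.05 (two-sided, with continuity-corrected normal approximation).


Step 1: Compute median = 15; label A = above, B = below.
Labels in order: AABABABABBAB  (n_A = 6, n_B = 6)
Step 2: Count runs R = 10.
Step 3: Under H0 (random ordering), E[R] = 2*n_A*n_B/(n_A+n_B) + 1 = 2*6*6/12 + 1 = 7.0000.
        Var[R] = 2*n_A*n_B*(2*n_A*n_B - n_A - n_B) / ((n_A+n_B)^2 * (n_A+n_B-1)) = 4320/1584 = 2.7273.
        SD[R] = 1.6514.
Step 4: Continuity-corrected z = (R - 0.5 - E[R]) / SD[R] = (10 - 0.5 - 7.0000) / 1.6514 = 1.5138.
Step 5: Two-sided p-value via normal approximation = 2*(1 - Phi(|z|)) = 0.130070.
Step 6: alpha = 0.05. fail to reject H0.

R = 10, z = 1.5138, p = 0.130070, fail to reject H0.
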